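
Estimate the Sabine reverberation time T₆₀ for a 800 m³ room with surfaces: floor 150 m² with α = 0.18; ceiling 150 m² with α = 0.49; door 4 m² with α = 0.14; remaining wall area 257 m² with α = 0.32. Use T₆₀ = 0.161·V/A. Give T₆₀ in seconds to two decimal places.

0.70 s

Total absorption A = 150·0.18 + 150·0.49 + 4·0.14 + 257·0.32 = 183.30 m² sabins.
T₆₀ = 0.161·V/A = 0.161·800/183.30 = 0.703 s.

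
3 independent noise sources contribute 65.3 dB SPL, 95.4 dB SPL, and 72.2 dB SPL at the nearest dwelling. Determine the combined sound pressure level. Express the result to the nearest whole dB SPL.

Incoherent sources combine by intensity addition: L_total = 10·log₁₀(Σ 10^(L_i/10)).
Σ 10^(L/10) = 10^(65.3/10) + 10^(95.4/10) + 10^(72.2/10) = 3.487e+09.
L_total = 10·log₁₀(3.487e+09) = 95.42 dB SPL.

95 dB SPL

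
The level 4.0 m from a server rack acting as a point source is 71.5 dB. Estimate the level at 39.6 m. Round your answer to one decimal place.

Spherical spreading from a point source gives a 20·log₁₀(r₂/r₁) drop.
L₂ = 71.5 − 20·log₁₀(39.6/4.0) = 71.5 − 19.913 = 51.59 dB.

51.6 dB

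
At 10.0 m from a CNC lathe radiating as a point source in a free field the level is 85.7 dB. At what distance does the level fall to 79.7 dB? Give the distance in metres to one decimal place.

For a point source L₁ − L₂ = 20·log₁₀(r₂/r₁), so r₂ = r₁·10^((L₁−L₂)/20).
r₂ = 10.0·10^((85.7−79.7)/20) = 10.0·10^(6.0/20) = 19.95 m.

20.0 m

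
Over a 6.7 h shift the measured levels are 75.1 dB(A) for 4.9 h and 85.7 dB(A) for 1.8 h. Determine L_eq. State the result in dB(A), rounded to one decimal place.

Weight each interval's intensity by its duration and average over T = 6.7 h:
Σ tᵢ·10^(Lᵢ/10) = 4.9·10^(75.1/10) + 1.8·10^(85.7/10) = 8.273e+08.
L_eq = 10·log₁₀(8.273e+08/6.7) = 80.92 dB(A).

80.9 dB(A)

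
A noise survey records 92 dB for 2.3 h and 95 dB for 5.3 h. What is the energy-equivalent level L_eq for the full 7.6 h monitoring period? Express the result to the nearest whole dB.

94 dB

Weight each interval's intensity by its duration and average over T = 7.6 h:
Σ tᵢ·10^(Lᵢ/10) = 2.3·10^(92/10) + 5.3·10^(95/10) = 2.041e+10.
L_eq = 10·log₁₀(2.041e+10/7.6) = 94.29 dB.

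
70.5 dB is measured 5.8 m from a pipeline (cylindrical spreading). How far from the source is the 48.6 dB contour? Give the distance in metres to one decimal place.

Line-source spreading drops the level by 10·log₁₀(r₂/r₁); inverting, r₂/r₁ = 10^(ΔL/10).
r₂ = 5.8·10^((70.5−48.6)/10) = 5.8·10^(21.9/10) = 898.31 m.

898.3 m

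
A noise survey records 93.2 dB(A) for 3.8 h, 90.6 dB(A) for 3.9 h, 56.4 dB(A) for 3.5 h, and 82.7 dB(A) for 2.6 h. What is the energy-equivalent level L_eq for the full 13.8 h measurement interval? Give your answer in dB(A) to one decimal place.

89.7 dB(A)

L_eq = 10·log₁₀[(1/T)·Σ tᵢ·10^(Lᵢ/10)] with T = 13.8 h.
Σ tᵢ·10^(Lᵢ/10) = 3.8·10^(93.2/10) + 3.9·10^(90.6/10) + 3.5·10^(56.4/10) + 2.6·10^(82.7/10) = 1.290e+10.
L_eq = 10·log₁₀(1.290e+10/13.8) = 89.71 dB(A).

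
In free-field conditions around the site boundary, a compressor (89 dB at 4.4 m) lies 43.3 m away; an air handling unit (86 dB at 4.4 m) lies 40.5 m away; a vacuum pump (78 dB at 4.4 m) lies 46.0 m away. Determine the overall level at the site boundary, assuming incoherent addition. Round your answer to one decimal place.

Apply inverse-square spreading to bring every level to the receiver, then sum 10^(L/10).
compressor: 89 − 20·log₁₀(43.3/4.4) = 89 − 19.86 = 69.14 dB.
air handling unit: 86 − 20·log₁₀(40.5/4.4) = 86 − 19.28 = 66.72 dB.
vacuum pump: 78 − 20·log₁₀(46.0/4.4) = 78 − 20.39 = 57.61 dB.
Σ 10^(L/10) = 1.348e+07 → L_total = 10·log₁₀(1.348e+07) = 71.30 dB.

71.3 dB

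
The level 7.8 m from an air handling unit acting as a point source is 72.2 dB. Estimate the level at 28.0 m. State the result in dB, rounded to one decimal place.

For a point source, L₂ = L₁ − 20·log₁₀(r₂/r₁).
L₂ = 72.2 − 20·log₁₀(28.0/7.8) = 72.2 − 11.101 = 61.10 dB.

61.1 dB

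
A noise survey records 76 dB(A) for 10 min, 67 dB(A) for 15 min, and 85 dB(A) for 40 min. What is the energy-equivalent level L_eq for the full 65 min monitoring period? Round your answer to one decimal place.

L_eq = 10·log₁₀[(1/T)·Σ tᵢ·10^(Lᵢ/10)] with T = 65 min.
Σ tᵢ·10^(Lᵢ/10) = 10·10^(76/10) + 15·10^(67/10) + 40·10^(85/10) = 1.312e+10.
L_eq = 10·log₁₀(1.312e+10/65) = 83.05 dB(A).

83.1 dB(A)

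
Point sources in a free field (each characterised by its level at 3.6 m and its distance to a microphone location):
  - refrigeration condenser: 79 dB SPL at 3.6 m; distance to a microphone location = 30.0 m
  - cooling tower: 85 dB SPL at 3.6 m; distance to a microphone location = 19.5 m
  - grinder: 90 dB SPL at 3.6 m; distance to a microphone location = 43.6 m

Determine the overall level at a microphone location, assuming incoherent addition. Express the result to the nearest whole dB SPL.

First find each source's level at the receiver (point-source: −20·log₁₀(r/r_ref)), then combine on an intensity basis.
refrigeration condenser: 79 − 20·log₁₀(30.0/3.6) = 79 − 18.42 = 60.58 dB SPL.
cooling tower: 85 − 20·log₁₀(19.5/3.6) = 85 − 14.67 = 70.33 dB SPL.
grinder: 90 − 20·log₁₀(43.6/3.6) = 90 − 21.66 = 68.34 dB SPL.
Σ 10^(L/10) = 1.874e+07 → L_total = 10·log₁₀(1.874e+07) = 72.73 dB SPL.

73 dB SPL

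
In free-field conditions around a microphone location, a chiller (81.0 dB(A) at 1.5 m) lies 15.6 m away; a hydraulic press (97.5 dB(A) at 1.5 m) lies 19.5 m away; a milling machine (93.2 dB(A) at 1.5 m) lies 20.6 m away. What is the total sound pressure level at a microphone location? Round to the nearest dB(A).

Propagate each source to the receiver with L = L_ref − 20·log₁₀(r/r_ref), then add intensities.
chiller: 81.0 − 20·log₁₀(15.6/1.5) = 81.0 − 20.34 = 60.66 dB(A).
hydraulic press: 97.5 − 20·log₁₀(19.5/1.5) = 97.5 − 22.28 = 75.22 dB(A).
milling machine: 93.2 − 20·log₁₀(20.6/1.5) = 93.2 − 22.76 = 70.44 dB(A).
Σ 10^(L/10) = 4.552e+07 → L_total = 10·log₁₀(4.552e+07) = 76.58 dB(A).

77 dB(A)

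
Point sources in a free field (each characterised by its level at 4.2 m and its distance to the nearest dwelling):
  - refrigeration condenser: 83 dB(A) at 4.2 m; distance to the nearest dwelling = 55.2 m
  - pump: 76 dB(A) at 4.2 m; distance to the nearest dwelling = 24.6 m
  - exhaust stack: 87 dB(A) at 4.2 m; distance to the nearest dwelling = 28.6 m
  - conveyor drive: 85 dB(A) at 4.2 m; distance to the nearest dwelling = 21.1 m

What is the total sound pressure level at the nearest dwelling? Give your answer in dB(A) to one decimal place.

Apply inverse-square spreading to bring every level to the receiver, then sum 10^(L/10).
refrigeration condenser: 83 − 20·log₁₀(55.2/4.2) = 83 − 22.37 = 60.63 dB(A).
pump: 76 − 20·log₁₀(24.6/4.2) = 76 − 15.35 = 60.65 dB(A).
exhaust stack: 87 − 20·log₁₀(28.6/4.2) = 87 − 16.66 = 70.34 dB(A).
conveyor drive: 85 − 20·log₁₀(21.1/4.2) = 85 − 14.02 = 70.98 dB(A).
Σ 10^(L/10) = 2.565e+07 → L_total = 10·log₁₀(2.565e+07) = 74.09 dB(A).

74.1 dB(A)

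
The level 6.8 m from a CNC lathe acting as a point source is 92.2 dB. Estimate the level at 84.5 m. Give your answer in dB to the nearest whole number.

70 dB

For a point source, L₂ = L₁ − 20·log₁₀(r₂/r₁).
L₂ = 92.2 − 20·log₁₀(84.5/6.8) = 92.2 − 21.887 = 70.31 dB.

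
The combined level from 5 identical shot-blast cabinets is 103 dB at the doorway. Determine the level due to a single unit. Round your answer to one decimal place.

96.0 dB

For N identical incoherent sources L_total = L₁ + 10·log₁₀ N, so L₁ = 103 − 10·log₁₀(5) = 103 − 6.990.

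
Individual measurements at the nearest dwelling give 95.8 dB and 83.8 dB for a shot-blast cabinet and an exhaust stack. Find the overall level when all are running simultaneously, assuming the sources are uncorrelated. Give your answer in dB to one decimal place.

Incoherent sources combine by intensity addition: L_total = 10·log₁₀(Σ 10^(L_i/10)).
Σ 10^(L/10) = 10^(95.8/10) + 10^(83.8/10) = 4.042e+09.
L_total = 10·log₁₀(4.042e+09) = 96.07 dB.

96.1 dB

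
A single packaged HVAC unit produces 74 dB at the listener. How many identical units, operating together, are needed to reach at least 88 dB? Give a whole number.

The shortfall is 88 − 74 = 14.0 dB, and N units add 10·log₁₀ N, so need 10·log₁₀ N ≥ 14.0.
N ≥ 10^(14.0/10) = 25.119, so N = 26.

26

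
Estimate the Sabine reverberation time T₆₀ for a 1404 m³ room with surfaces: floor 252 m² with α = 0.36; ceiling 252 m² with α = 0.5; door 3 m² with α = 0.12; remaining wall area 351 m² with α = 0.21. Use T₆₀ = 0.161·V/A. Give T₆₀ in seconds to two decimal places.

Summing Sᵢαᵢ: 252·0.36 + 252·0.5 + 3·0.12 + 351·0.21 = 290.79 m².
T₆₀ = 0.161·V/A = 0.161·1404/290.79 = 0.777 s.

0.78 s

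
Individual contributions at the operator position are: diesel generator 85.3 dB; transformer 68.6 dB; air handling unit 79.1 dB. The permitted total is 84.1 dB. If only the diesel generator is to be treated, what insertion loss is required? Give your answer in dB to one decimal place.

3.0 dB

Everything except the diesel generator sums to 10^(68.6/10) + 10^(79.1/10) = 8.853e+07 in linear terms, 79.47 dB.
The limit corresponds to 10^(84.1/10) = 2.570e+08; subtracting the fixed part leaves 1.685e+08 for the diesel generator, i.e. 82.27 dB.
So the diesel generator must be reduced from 85.3 to 82.27 dB: IL = 3.03 dB.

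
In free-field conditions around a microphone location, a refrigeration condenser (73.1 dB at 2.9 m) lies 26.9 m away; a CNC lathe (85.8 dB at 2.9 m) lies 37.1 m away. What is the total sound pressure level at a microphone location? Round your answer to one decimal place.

64.1 dB

Apply inverse-square spreading to bring every level to the receiver, then sum 10^(L/10).
refrigeration condenser: 73.1 − 20·log₁₀(26.9/2.9) = 73.1 − 19.35 = 53.75 dB.
CNC lathe: 85.8 − 20·log₁₀(37.1/2.9) = 85.8 − 22.14 = 63.66 dB.
Σ 10^(L/10) = 2.560e+06 → L_total = 10·log₁₀(2.560e+06) = 64.08 dB.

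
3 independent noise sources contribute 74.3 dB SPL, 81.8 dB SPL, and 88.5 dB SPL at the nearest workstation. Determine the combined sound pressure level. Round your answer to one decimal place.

89.5 dB SPL

For uncorrelated sources the intensities add, so convert each level to linear form, sum, and take 10·log₁₀ of the total.
Σ 10^(L/10) = 10^(74.3/10) + 10^(81.8/10) + 10^(88.5/10) = 8.862e+08.
L_total = 10·log₁₀(8.862e+08) = 89.48 dB SPL.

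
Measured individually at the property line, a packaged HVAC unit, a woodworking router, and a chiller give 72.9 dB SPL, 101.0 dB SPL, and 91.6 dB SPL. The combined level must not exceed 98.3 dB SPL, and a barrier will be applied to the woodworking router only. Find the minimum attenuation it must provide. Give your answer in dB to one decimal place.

3.8 dB

The untreated sources together contribute 10^(72.9/10) + 10^(91.6/10) = 1.465e+09, i.e. 91.66 dB SPL.
The limit corresponds to 10^(98.3/10) = 6.761e+09; subtracting the fixed part leaves 5.296e+09 for the woodworking router, i.e. 97.24 dB SPL.
So the woodworking router must be reduced from 101.0 to 97.24 dB SPL: IL = 3.76 dB.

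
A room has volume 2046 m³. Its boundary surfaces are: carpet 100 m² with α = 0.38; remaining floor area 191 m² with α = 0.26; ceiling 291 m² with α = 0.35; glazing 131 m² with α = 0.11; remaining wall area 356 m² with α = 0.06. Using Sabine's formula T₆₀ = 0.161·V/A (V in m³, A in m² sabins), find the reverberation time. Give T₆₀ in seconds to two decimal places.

Total absorption A = 100·0.38 + 191·0.26 + 291·0.35 + 131·0.11 + 356·0.06 = 225.28 m² sabins.
T₆₀ = 0.161 × 2046 / 225.28 = 1.462 s.

1.46 s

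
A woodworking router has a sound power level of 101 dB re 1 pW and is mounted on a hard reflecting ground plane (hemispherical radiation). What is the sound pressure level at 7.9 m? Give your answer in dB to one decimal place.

L_p = L_w − 10·log₁₀(2π·r²) with r = 7.9 m.
2π·r² = 392.1 m², 10·log₁₀ of that is 25.934 dB.
L_p = 101 − 25.934 = 75.07 dB.

75.1 dB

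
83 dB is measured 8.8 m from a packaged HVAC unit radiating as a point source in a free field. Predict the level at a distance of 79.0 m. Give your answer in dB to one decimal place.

Spherical spreading from a point source gives a 20·log₁₀(r₂/r₁) drop.
L₂ = 83 − 20·log₁₀(79.0/8.8) = 83 − 19.063 = 63.94 dB.

63.9 dB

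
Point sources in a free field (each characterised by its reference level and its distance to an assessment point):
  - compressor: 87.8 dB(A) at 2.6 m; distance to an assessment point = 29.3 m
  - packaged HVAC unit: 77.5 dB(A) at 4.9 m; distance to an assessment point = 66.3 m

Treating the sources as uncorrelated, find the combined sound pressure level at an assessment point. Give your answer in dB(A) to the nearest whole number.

67 dB(A)

Propagate each source to the receiver with L = L_ref − 20·log₁₀(r/r_ref), then add intensities.
compressor: 87.8 − 20·log₁₀(29.3/2.6) = 87.8 − 21.04 = 66.76 dB(A).
packaged HVAC unit: 77.5 − 20·log₁₀(66.3/4.9) = 77.5 − 22.63 = 54.87 dB(A).
Σ 10^(L/10) = 5.052e+06 → L_total = 10·log₁₀(5.052e+06) = 67.03 dB(A).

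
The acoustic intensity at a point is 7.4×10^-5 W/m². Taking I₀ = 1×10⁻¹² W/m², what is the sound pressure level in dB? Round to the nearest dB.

79 dB

L = 10·log₁₀(I/I₀) = 10·log₁₀(7.4×10^-5/10⁻¹²) = 10·log₁₀(7.4×10^7).
L = 10·(0.8692 + 7) = 78.69 dB.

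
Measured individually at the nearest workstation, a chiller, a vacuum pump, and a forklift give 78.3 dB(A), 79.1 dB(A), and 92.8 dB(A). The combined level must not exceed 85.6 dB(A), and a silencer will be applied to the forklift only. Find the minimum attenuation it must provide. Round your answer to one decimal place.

9.5 dB

Fixed contribution from the other sources: Σ 10^(L/10) = 10^(78.3/10) + 10^(79.1/10) = 1.489e+08 (81.73 dB(A)).
The limit corresponds to 10^(85.6/10) = 3.631e+08; subtracting the fixed part leaves 2.142e+08 for the forklift, i.e. 83.31 dB(A).
Required insertion loss = 92.8 − 83.31 = 9.49 dB.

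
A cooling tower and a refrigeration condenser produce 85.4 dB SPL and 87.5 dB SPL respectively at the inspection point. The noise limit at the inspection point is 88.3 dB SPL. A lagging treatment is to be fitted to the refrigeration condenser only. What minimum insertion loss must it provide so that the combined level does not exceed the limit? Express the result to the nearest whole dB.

2 dB

The untreated sources together contribute 10^(85.4/10) = 3.467e+08, i.e. 85.40 dB SPL.
The limit corresponds to 10^(88.3/10) = 6.761e+08; subtracting the fixed part leaves 3.293e+08 for the refrigeration condenser, i.e. 85.18 dB SPL.
Required insertion loss = 87.5 − 85.18 = 2.32 dB.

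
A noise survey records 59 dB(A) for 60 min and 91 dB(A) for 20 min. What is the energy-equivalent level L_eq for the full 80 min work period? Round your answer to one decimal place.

85.0 dB(A)

The energy average is taken in the linear domain: L_eq = 10·log₁₀[(Σ tᵢ·10^(Lᵢ/10))/T], T = 80 min.
Σ tᵢ·10^(Lᵢ/10) = 60·10^(59/10) + 20·10^(91/10) = 2.523e+10.
L_eq = 10·log₁₀(2.523e+10/80) = 84.99 dB(A).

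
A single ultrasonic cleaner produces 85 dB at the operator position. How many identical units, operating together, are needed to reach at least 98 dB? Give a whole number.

20

Need L₁ + 10·log₁₀ N ≥ 98, i.e. log₁₀ N ≥ 1.30.
N ≥ 10^(13.0/10) = 19.953, so N = 20.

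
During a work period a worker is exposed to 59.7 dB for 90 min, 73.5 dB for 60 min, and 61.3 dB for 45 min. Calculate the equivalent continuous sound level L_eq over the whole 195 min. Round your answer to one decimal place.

L_eq = 10·log₁₀[(1/T)·Σ tᵢ·10^(Lᵢ/10)] with T = 195 min.
Σ tᵢ·10^(Lᵢ/10) = 90·10^(59.7/10) + 60·10^(73.5/10) + 45·10^(61.3/10) = 1.488e+09.
L_eq = 10·log₁₀(1.488e+09/195) = 68.83 dB.

68.8 dB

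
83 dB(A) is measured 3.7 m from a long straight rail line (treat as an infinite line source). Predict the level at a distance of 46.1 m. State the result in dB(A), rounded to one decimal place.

Line-source attenuation: ΔL = 10·log₁₀(r₂/r₁) = 10·log₁₀(46.1/3.7) = 10.955 dB.
L₂ = 83 − 10·log₁₀(46.1/3.7) = 83 − 10.955 = 72.05 dB(A).

72.0 dB(A)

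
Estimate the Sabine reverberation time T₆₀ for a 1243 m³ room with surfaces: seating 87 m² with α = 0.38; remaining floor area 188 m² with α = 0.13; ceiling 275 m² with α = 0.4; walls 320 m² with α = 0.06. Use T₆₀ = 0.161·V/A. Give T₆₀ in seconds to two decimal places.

Total absorption A = 87·0.38 + 188·0.13 + 275·0.4 + 320·0.06 = 186.70 m² sabins.
T₆₀ = 0.161 × 1243 / 186.70 = 1.072 s.

1.07 s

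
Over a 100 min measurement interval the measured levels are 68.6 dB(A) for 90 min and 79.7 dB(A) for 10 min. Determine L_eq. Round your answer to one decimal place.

72.0 dB(A)

Weight each interval's intensity by its duration and average over T = 100 min:
Σ tᵢ·10^(Lᵢ/10) = 90·10^(68.6/10) + 10·10^(79.7/10) = 1.585e+09.
L_eq = 10·log₁₀(1.585e+09/100) = 72.00 dB(A).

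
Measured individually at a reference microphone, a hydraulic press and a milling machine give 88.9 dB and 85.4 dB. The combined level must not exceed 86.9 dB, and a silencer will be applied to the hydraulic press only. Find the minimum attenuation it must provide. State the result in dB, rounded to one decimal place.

7.3 dB

Everything except the hydraulic press sums to 10^(85.4/10) = 3.467e+08 in linear terms, 85.40 dB.
The limit corresponds to 10^(86.9/10) = 4.898e+08; subtracting the fixed part leaves 1.430e+08 for the hydraulic press, i.e. 81.55 dB.
Required insertion loss = 88.9 − 81.55 = 7.35 dB.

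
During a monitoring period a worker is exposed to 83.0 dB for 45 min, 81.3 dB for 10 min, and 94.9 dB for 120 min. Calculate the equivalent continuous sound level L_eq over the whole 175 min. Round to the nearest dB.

93 dB

Weight each interval's intensity by its duration and average over T = 175 min:
Σ tᵢ·10^(Lᵢ/10) = 45·10^(83.0/10) + 10·10^(81.3/10) + 120·10^(94.9/10) = 3.812e+11.
L_eq = 10·log₁₀(3.812e+11/175) = 93.38 dB.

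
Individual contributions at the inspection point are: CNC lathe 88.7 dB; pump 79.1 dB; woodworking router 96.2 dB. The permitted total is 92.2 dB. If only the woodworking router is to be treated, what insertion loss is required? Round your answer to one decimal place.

Fixed contribution from the other sources: Σ 10^(L/10) = 10^(88.7/10) + 10^(79.1/10) = 8.226e+08 (89.15 dB).
The limit corresponds to 10^(92.2/10) = 1.660e+09; subtracting the fixed part leaves 8.370e+08 for the woodworking router, i.e. 89.23 dB.
Required insertion loss = 96.2 − 89.23 = 6.97 dB.

7.0 dB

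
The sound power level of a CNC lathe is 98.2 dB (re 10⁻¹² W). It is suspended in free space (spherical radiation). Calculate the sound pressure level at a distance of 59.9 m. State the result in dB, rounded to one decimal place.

51.7 dB

L_p = L_w − 10·log₁₀(4π·r²) with r = 59.9 m.
4π·r² = 4.509e+04 m², 10·log₁₀ of that is 46.541 dB.
L_p = 98.2 − 46.541 = 51.66 dB.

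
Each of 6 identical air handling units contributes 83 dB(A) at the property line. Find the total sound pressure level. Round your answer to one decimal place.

90.8 dB(A)

N identical incoherent sources raise the level by 10·log₁₀ N.
L_total = 83 + 10·log₁₀(6) = 83 + 7.782 = 90.78 dB(A).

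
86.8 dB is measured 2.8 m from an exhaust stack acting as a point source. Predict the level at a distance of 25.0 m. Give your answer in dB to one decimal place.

For a point source, L₂ = L₁ − 20·log₁₀(r₂/r₁).
L₂ = 86.8 − 20·log₁₀(25.0/2.8) = 86.8 − 19.016 = 67.78 dB.

67.8 dB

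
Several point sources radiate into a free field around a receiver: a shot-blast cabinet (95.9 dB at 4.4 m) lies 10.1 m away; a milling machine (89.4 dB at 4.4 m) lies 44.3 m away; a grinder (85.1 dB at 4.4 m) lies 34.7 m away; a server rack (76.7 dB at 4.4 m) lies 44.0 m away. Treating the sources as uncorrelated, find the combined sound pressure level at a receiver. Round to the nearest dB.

First find each source's level at the receiver (point-source: −20·log₁₀(r/r_ref)), then combine on an intensity basis.
shot-blast cabinet: 95.9 − 20·log₁₀(10.1/4.4) = 95.9 − 7.22 = 88.68 dB.
milling machine: 89.4 − 20·log₁₀(44.3/4.4) = 89.4 − 20.06 = 69.34 dB.
grinder: 85.1 − 20·log₁₀(34.7/4.4) = 85.1 − 17.94 = 67.16 dB.
server rack: 76.7 − 20·log₁₀(44.0/4.4) = 76.7 − 20.00 = 56.70 dB.
Σ 10^(L/10) = 7.526e+08 → L_total = 10·log₁₀(7.526e+08) = 88.77 dB.

89 dB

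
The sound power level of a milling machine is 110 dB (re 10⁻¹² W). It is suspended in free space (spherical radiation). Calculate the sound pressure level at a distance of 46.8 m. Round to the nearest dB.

L_p = L_w − 10·log₁₀(4π·r²) with r = 46.8 m.
4π·r² = 2.752e+04 m², 10·log₁₀ of that is 44.397 dB.
L_p = 110 − 44.397 = 65.60 dB.

66 dB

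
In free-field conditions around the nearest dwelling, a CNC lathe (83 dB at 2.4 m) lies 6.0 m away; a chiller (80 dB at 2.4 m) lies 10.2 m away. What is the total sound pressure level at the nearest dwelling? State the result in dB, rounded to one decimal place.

75.7 dB

Apply inverse-square spreading to bring every level to the receiver, then sum 10^(L/10).
CNC lathe: 83 − 20·log₁₀(6.0/2.4) = 83 − 7.96 = 75.04 dB.
chiller: 80 − 20·log₁₀(10.2/2.4) = 80 − 12.57 = 67.43 dB.
Σ 10^(L/10) = 3.746e+07 → L_total = 10·log₁₀(3.746e+07) = 75.74 dB.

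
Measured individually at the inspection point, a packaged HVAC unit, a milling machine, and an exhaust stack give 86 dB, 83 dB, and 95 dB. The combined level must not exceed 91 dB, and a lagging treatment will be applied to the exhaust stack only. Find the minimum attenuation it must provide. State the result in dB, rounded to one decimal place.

The untreated sources together contribute 10^(86/10) + 10^(83/10) = 5.976e+08, i.e. 87.76 dB.
The limit corresponds to 10^(91/10) = 1.259e+09; subtracting the fixed part leaves 6.613e+08 for the exhaust stack, i.e. 88.20 dB.
So the exhaust stack must be reduced from 95 to 88.20 dB: IL = 6.80 dB.

6.8 dB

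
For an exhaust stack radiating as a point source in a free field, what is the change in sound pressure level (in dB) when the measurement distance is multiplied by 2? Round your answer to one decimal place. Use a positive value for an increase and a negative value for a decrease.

-6.0 dB

A point source loses 6 dB per doubling of distance; generally ΔL = −20·log₁₀(r₂/r₁).
ΔL = −20·log₁₀(2) = -6.02 dB.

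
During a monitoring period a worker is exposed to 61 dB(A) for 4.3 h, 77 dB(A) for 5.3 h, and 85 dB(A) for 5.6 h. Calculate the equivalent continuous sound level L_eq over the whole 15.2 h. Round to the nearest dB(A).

81 dB(A)

The energy average is taken in the linear domain: L_eq = 10·log₁₀[(Σ tᵢ·10^(Lᵢ/10))/T], T = 15.2 h.
Σ tᵢ·10^(Lᵢ/10) = 4.3·10^(61/10) + 5.3·10^(77/10) + 5.6·10^(85/10) = 2.042e+09.
L_eq = 10·log₁₀(2.042e+09/15.2) = 81.28 dB(A).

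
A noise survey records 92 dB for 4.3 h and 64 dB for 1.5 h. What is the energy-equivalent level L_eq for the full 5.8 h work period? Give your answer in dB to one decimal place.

Weight each interval's intensity by its duration and average over T = 5.8 h:
Σ tᵢ·10^(Lᵢ/10) = 4.3·10^(92/10) + 1.5·10^(64/10) = 6.819e+09.
L_eq = 10·log₁₀(6.819e+09/5.8) = 90.70 dB.

90.7 dB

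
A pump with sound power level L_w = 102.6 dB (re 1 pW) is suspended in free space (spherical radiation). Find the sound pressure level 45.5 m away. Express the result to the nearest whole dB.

58 dB

Free-field spherical radiation: L_p = L_w − 10·log₁₀(4π·r²), r = 45.5 m.
4π·r² = 2.602e+04 m², 10·log₁₀ of that is 44.152 dB.
L_p = 102.6 − 44.152 = 58.45 dB.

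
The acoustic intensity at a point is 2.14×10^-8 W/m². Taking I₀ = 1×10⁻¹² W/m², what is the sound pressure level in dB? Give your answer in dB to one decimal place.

43.3 dB

L = 10·log₁₀(I/I₀) = 10·log₁₀(2.14×10^-8/10⁻¹²) = 10·log₁₀(2.14×10^4).
L = 10·(0.3304 + 4) = 43.30 dB.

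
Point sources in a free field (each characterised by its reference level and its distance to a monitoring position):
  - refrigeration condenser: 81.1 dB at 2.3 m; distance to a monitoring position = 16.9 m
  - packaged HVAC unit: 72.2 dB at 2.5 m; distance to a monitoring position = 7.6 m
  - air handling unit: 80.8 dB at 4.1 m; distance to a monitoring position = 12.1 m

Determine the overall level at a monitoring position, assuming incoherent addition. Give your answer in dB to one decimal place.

72.5 dB

Apply inverse-square spreading to bring every level to the receiver, then sum 10^(L/10).
refrigeration condenser: 81.1 − 20·log₁₀(16.9/2.3) = 81.1 − 17.32 = 63.78 dB.
packaged HVAC unit: 72.2 − 20·log₁₀(7.6/2.5) = 72.2 − 9.66 = 62.54 dB.
air handling unit: 80.8 − 20·log₁₀(12.1/4.1) = 80.8 − 9.40 = 71.40 dB.
Σ 10^(L/10) = 1.799e+07 → L_total = 10·log₁₀(1.799e+07) = 72.55 dB.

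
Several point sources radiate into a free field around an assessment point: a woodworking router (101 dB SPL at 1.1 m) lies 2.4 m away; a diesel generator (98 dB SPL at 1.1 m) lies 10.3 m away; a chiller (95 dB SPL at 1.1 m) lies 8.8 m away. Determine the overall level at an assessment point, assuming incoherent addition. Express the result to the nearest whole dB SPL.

94 dB SPL

Apply inverse-square spreading to bring every level to the receiver, then sum 10^(L/10).
woodworking router: 101 − 20·log₁₀(2.4/1.1) = 101 − 6.78 = 94.22 dB SPL.
diesel generator: 98 − 20·log₁₀(10.3/1.1) = 98 − 19.43 = 78.57 dB SPL.
chiller: 95 − 20·log₁₀(8.8/1.1) = 95 − 18.06 = 76.94 dB SPL.
Σ 10^(L/10) = 2.766e+09 → L_total = 10·log₁₀(2.766e+09) = 94.42 dB SPL.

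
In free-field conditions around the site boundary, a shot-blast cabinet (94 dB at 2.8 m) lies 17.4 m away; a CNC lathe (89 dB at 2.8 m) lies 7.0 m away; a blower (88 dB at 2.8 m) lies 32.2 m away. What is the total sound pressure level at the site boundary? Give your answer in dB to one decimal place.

Propagate each source to the receiver with L = L_ref − 20·log₁₀(r/r_ref), then add intensities.
shot-blast cabinet: 94 − 20·log₁₀(17.4/2.8) = 94 − 15.87 = 78.13 dB.
CNC lathe: 89 − 20·log₁₀(7.0/2.8) = 89 − 7.96 = 81.04 dB.
blower: 88 − 20·log₁₀(32.2/2.8) = 88 − 21.21 = 66.79 dB.
Σ 10^(L/10) = 1.969e+08 → L_total = 10·log₁₀(1.969e+08) = 82.94 dB.

82.9 dB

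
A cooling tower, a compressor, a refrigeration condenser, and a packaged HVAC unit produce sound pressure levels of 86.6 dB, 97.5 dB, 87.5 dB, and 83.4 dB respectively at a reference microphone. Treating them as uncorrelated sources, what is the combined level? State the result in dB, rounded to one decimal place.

98.4 dB

For uncorrelated sources the intensities add, so convert each level to linear form, sum, and take 10·log₁₀ of the total.
Σ 10^(L/10) = 10^(86.6/10) + 10^(97.5/10) + 10^(87.5/10) + 10^(83.4/10) = 6.862e+09.
L_total = 10·log₁₀(6.862e+09) = 98.36 dB.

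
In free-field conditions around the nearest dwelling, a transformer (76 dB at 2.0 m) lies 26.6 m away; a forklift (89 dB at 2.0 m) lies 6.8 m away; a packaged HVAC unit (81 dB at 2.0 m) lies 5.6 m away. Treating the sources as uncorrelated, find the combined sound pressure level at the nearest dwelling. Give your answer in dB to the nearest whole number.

79 dB

First find each source's level at the receiver (point-source: −20·log₁₀(r/r_ref)), then combine on an intensity basis.
transformer: 76 − 20·log₁₀(26.6/2.0) = 76 − 22.48 = 53.52 dB.
forklift: 89 − 20·log₁₀(6.8/2.0) = 89 − 10.63 = 78.37 dB.
packaged HVAC unit: 81 − 20·log₁₀(5.6/2.0) = 81 − 8.94 = 72.06 dB.
Σ 10^(L/10) = 8.500e+07 → L_total = 10·log₁₀(8.500e+07) = 79.29 dB.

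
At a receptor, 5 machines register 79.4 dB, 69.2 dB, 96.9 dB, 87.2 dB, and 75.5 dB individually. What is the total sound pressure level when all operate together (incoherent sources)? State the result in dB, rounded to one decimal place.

97.4 dB

Incoherent sources combine by intensity addition: L_total = 10·log₁₀(Σ 10^(L_i/10)).
Σ 10^(L/10) = 10^(79.4/10) + 10^(69.2/10) + 10^(96.9/10) + 10^(87.2/10) + 10^(75.5/10) = 5.553e+09.
L_total = 10·log₁₀(5.553e+09) = 97.45 dB.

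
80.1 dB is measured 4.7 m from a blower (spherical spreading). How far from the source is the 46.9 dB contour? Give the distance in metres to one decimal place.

214.8 m

The 33.2 dB drop corresponds to a distance ratio of 10^(33.2/20) for a point source.
r₂ = 4.7·10^((80.1−46.9)/20) = 4.7·10^(33.2/20) = 214.83 m.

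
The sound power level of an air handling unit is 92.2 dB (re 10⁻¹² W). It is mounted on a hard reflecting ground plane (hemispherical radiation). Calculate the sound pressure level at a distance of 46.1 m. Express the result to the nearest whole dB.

51 dB

The power spreads over a hemisphere of area 2π·r², so L_p = L_w − 10·log₁₀(2π·r²).
2π·r² = 1.335e+04 m², 10·log₁₀ of that is 41.256 dB.
L_p = 92.2 − 41.256 = 50.94 dB.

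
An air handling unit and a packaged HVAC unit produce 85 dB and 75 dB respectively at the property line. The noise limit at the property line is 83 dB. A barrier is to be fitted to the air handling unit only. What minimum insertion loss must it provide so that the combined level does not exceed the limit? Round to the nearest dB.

3 dB

Fixed contribution from the other source: Σ 10^(L/10) = 10^(75/10) = 3.162e+07 (75.00 dB).
The limit corresponds to 10^(83/10) = 1.995e+08; subtracting the fixed part leaves 1.679e+08 for the air handling unit, i.e. 82.25 dB.
Required insertion loss = 85 − 82.25 = 2.75 dB.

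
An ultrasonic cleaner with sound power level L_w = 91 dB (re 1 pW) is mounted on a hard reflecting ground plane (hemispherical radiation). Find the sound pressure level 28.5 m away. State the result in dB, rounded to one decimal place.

L_p = L_w − 10·log₁₀(2π·r²) with r = 28.5 m.
2π·r² = 5104 m², 10·log₁₀ of that is 37.079 dB.
L_p = 91 − 37.079 = 53.92 dB.

53.9 dB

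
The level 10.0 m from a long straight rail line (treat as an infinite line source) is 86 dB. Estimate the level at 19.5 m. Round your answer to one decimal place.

83.1 dB

For a line source, L₂ = L₁ − 10·log₁₀(r₂/r₁).
L₂ = 86 − 10·log₁₀(19.5/10.0) = 86 − 2.900 = 83.10 dB.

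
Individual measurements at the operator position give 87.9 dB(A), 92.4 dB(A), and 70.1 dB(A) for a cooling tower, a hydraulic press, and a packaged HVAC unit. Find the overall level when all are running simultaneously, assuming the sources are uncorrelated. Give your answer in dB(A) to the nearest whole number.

For uncorrelated sources the intensities add, so convert each level to linear form, sum, and take 10·log₁₀ of the total.
Σ 10^(L/10) = 10^(87.9/10) + 10^(92.4/10) + 10^(70.1/10) = 2.365e+09.
L_total = 10·log₁₀(2.365e+09) = 93.74 dB(A).

94 dB(A)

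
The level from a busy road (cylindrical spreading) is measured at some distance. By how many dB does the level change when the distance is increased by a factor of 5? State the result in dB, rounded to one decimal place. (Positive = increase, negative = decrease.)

-7.0 dB

With cylindrical spreading the level changes by −10·log₁₀(r₂/r₁).
ΔL = −10·log₁₀(5) = -6.99 dB.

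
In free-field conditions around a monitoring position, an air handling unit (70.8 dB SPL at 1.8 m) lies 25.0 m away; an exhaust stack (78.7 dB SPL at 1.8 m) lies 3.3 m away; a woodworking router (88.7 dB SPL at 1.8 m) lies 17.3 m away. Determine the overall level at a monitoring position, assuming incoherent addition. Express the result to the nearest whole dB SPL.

75 dB SPL

Propagate each source to the receiver with L = L_ref − 20·log₁₀(r/r_ref), then add intensities.
air handling unit: 70.8 − 20·log₁₀(25.0/1.8) = 70.8 − 22.85 = 47.95 dB SPL.
exhaust stack: 78.7 − 20·log₁₀(3.3/1.8) = 78.7 − 5.26 = 73.44 dB SPL.
woodworking router: 88.7 − 20·log₁₀(17.3/1.8) = 88.7 − 19.66 = 69.04 dB SPL.
Σ 10^(L/10) = 3.014e+07 → L_total = 10·log₁₀(3.014e+07) = 74.79 dB SPL.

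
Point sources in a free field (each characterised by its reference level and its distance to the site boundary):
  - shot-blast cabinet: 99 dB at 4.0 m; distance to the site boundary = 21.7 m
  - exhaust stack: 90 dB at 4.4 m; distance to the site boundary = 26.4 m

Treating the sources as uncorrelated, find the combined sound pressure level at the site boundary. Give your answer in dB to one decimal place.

84.7 dB

Propagate each source to the receiver with L = L_ref − 20·log₁₀(r/r_ref), then add intensities.
shot-blast cabinet: 99 − 20·log₁₀(21.7/4.0) = 99 − 14.69 = 84.31 dB.
exhaust stack: 90 − 20·log₁₀(26.4/4.4) = 90 − 15.56 = 74.44 dB.
Σ 10^(L/10) = 2.977e+08 → L_total = 10·log₁₀(2.977e+08) = 84.74 dB.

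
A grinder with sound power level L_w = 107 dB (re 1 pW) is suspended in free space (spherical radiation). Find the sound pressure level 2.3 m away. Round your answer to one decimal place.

L_p = L_w − 10·log₁₀(4π·r²) with r = 2.3 m.
4π·r² = 66.48 m², 10·log₁₀ of that is 18.227 dB.
L_p = 107 − 18.227 = 88.77 dB.

88.8 dB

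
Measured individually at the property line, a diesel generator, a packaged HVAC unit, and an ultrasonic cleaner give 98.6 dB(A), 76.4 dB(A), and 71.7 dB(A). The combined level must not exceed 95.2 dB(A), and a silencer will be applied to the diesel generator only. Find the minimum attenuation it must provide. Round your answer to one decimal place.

3.5 dB

Everything except the diesel generator sums to 10^(76.4/10) + 10^(71.7/10) = 5.844e+07 in linear terms, 77.67 dB(A).
To meet 95.2 dB(A) overall, the treated diesel generator may contribute at most 10^(95.2/10) − 5.844e+07 = 3.253e+09, i.e. 95.12 dB(A).
So the diesel generator must be reduced from 98.6 to 95.12 dB(A): IL = 3.48 dB.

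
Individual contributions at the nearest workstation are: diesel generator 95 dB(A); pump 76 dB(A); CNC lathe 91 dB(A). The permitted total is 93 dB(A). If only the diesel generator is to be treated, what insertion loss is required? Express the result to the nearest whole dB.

Everything except the diesel generator sums to 10^(76/10) + 10^(91/10) = 1.299e+09 in linear terms, 91.14 dB(A).
To meet 93 dB(A) overall, the treated diesel generator may contribute at most 10^(93/10) − 1.299e+09 = 6.965e+08, i.e. 88.43 dB(A).
Required insertion loss = 95 − 88.43 = 6.57 dB.

7 dB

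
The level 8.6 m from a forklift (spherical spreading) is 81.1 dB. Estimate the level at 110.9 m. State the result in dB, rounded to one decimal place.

58.9 dB

Spherical spreading from a point source gives a 20·log₁₀(r₂/r₁) drop.
L₂ = 81.1 − 20·log₁₀(110.9/8.6) = 81.1 − 22.209 = 58.89 dB.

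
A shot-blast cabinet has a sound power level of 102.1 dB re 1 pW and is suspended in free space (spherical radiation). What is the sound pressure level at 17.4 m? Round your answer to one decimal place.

The power spreads over a sphere of area 4π·r², so L_p = L_w − 10·log₁₀(4π·r²).
4π·r² = 3805 m², 10·log₁₀ of that is 35.803 dB.
L_p = 102.1 − 35.803 = 66.30 dB.

66.3 dB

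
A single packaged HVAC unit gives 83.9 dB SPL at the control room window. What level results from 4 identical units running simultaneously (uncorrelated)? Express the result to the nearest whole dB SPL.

L_total = L₁ + 10·log₁₀ N for N identical incoherent sources.
L_total = 83.9 + 10·log₁₀(4) = 83.9 + 6.021 = 89.92 dB SPL.

90 dB SPL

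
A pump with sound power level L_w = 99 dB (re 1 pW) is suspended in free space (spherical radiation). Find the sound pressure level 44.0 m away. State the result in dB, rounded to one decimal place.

55.1 dB

Free-field spherical radiation: L_p = L_w − 10·log₁₀(4π·r²), r = 44.0 m.
4π·r² = 2.433e+04 m², 10·log₁₀ of that is 43.861 dB.
L_p = 99 − 43.861 = 55.14 dB.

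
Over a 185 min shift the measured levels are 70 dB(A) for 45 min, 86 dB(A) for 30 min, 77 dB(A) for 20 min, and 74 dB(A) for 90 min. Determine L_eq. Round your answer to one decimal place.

Weight each interval's intensity by its duration and average over T = 185 min:
Σ tᵢ·10^(Lᵢ/10) = 45·10^(70/10) + 30·10^(86/10) + 20·10^(77/10) + 90·10^(74/10) = 1.566e+10.
L_eq = 10·log₁₀(1.566e+10/185) = 79.28 dB(A).

79.3 dB(A)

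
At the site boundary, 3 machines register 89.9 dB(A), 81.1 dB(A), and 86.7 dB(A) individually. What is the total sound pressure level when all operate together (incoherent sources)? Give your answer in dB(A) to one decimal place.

For uncorrelated sources the intensities add, so convert each level to linear form, sum, and take 10·log₁₀ of the total.
Σ 10^(L/10) = 10^(89.9/10) + 10^(81.1/10) + 10^(86.7/10) = 1.574e+09.
L_total = 10·log₁₀(1.574e+09) = 91.97 dB(A).

92.0 dB(A)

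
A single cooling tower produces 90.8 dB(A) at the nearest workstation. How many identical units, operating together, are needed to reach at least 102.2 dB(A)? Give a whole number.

Need L₁ + 10·log₁₀ N ≥ 102.2, i.e. log₁₀ N ≥ 1.14.
N ≥ 10^(11.4/10) = 13.804, so N = 14.

14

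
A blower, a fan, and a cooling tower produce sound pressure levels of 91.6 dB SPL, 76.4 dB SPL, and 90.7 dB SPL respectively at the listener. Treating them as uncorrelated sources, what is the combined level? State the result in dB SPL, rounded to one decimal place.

For uncorrelated sources the intensities add, so convert each level to linear form, sum, and take 10·log₁₀ of the total.
Σ 10^(L/10) = 10^(91.6/10) + 10^(76.4/10) + 10^(90.7/10) = 2.664e+09.
L_total = 10·log₁₀(2.664e+09) = 94.26 dB SPL.

94.3 dB SPL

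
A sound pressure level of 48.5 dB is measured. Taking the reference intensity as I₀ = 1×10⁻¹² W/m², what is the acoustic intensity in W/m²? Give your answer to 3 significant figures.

7.08e-08 W/m²

L = 10·log₁₀(I/I₀) ⇒ I = I₀·10^(L/10) = 10⁻¹² × 10^4.85.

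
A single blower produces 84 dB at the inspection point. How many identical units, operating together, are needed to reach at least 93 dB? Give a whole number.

The shortfall is 93 − 84 = 9.0 dB, and N units add 10·log₁₀ N, so need 10·log₁₀ N ≥ 9.0.
N ≥ 10^(9.0/10) = 7.943, so N = 8.

8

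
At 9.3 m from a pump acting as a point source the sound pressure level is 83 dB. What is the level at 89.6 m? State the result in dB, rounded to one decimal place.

63.3 dB

For a point source, L₂ = L₁ − 20·log₁₀(r₂/r₁).
L₂ = 83 − 20·log₁₀(89.6/9.3) = 83 − 19.677 = 63.32 dB.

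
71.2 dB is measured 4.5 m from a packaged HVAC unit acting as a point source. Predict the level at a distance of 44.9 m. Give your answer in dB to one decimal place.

For a point source, L₂ = L₁ − 20·log₁₀(r₂/r₁).
L₂ = 71.2 − 20·log₁₀(44.9/4.5) = 71.2 − 19.981 = 51.22 dB.

51.2 dB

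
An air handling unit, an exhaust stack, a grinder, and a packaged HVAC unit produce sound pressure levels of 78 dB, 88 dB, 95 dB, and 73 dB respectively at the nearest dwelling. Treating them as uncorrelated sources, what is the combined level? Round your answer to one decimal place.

95.9 dB

Incoherent sources combine by intensity addition: L_total = 10·log₁₀(Σ 10^(L_i/10)).
Σ 10^(L/10) = 10^(78/10) + 10^(88/10) + 10^(95/10) + 10^(73/10) = 3.876e+09.
L_total = 10·log₁₀(3.876e+09) = 95.88 dB.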